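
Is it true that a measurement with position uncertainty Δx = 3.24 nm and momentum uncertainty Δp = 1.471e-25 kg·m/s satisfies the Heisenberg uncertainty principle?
Yes, it satisfies the uncertainty principle.

Calculate the product ΔxΔp:
ΔxΔp = (3.240e-09 m) × (1.471e-25 kg·m/s)
ΔxΔp = 4.766e-34 J·s

Compare to the minimum allowed value ℏ/2:
ℏ/2 = 5.273e-35 J·s

Since ΔxΔp = 4.766e-34 J·s ≥ 5.273e-35 J·s = ℏ/2,
the measurement satisfies the uncertainty principle.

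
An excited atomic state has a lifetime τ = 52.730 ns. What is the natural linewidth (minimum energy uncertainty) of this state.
6.241 neV

Using the energy-time uncertainty principle:
ΔEΔt ≥ ℏ/2

The lifetime τ represents the time uncertainty Δt.
The natural linewidth (minimum energy uncertainty) is:

ΔE = ℏ/(2τ)
ΔE = (1.055e-34 J·s) / (2 × 5.273e-08 s)
ΔE = 1.000e-27 J = 6.241 neV

This natural linewidth limits the precision of spectroscopic measurements.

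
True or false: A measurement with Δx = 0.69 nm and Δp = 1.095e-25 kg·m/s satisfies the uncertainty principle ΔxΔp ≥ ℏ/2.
Yes, it satisfies the uncertainty principle.

Calculate the product ΔxΔp:
ΔxΔp = (6.900e-10 m) × (1.095e-25 kg·m/s)
ΔxΔp = 7.556e-35 J·s

Compare to the minimum allowed value ℏ/2:
ℏ/2 = 5.273e-35 J·s

Since ΔxΔp = 7.556e-35 J·s ≥ 5.273e-35 J·s = ℏ/2,
the measurement satisfies the uncertainty principle.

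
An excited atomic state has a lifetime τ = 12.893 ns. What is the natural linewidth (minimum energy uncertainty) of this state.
25.526 neV

Using the energy-time uncertainty principle:
ΔEΔt ≥ ℏ/2

The lifetime τ represents the time uncertainty Δt.
The natural linewidth (minimum energy uncertainty) is:

ΔE = ℏ/(2τ)
ΔE = (1.055e-34 J·s) / (2 × 1.289e-08 s)
ΔE = 4.090e-27 J = 25.526 neV

This natural linewidth limits the precision of spectroscopic measurements.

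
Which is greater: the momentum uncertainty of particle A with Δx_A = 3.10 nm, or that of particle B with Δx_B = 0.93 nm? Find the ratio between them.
Particle B has the larger minimum momentum uncertainty, by a factor of 3.33.

For each particle, the minimum momentum uncertainty is Δp_min = ℏ/(2Δx):

Particle A: Δp_A = ℏ/(2×3.100e-09 m) = 1.701e-26 kg·m/s
Particle B: Δp_B = ℏ/(2×9.300e-10 m) = 5.670e-26 kg·m/s

Ratio: Δp_B/Δp_A = 3.33

Since Δp_min ∝ 1/Δx, the particle with smaller position uncertainty (B) has larger momentum uncertainty.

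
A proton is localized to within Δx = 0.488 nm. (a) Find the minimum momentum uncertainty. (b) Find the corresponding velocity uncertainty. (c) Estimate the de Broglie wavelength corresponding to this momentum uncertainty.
(a) Δp_min = 1.081 × 10^-25 kg·m/s
(b) Δv_min = 64.599 m/s
(c) λ_dB = 6.132 nm

Step-by-step:

(a) From the uncertainty principle:
Δp_min = ℏ/(2Δx) = (1.055e-34 J·s)/(2 × 4.880e-10 m) = 1.081e-25 kg·m/s

(b) The velocity uncertainty:
Δv = Δp/m = (1.081e-25 kg·m/s)/(1.673e-27 kg) = 6.460e+01 m/s = 64.599 m/s

(c) The de Broglie wavelength for this momentum:
λ = h/p = (6.626e-34 J·s)/(1.081e-25 kg·m/s) = 6.132e-09 m = 6.132 nm

Note: The de Broglie wavelength is comparable to the localization size, as expected from wave-particle duality.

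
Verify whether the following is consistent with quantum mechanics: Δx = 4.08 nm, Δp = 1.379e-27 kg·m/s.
No, it violates the uncertainty principle (impossible measurement).

Calculate the product ΔxΔp:
ΔxΔp = (4.080e-09 m) × (1.379e-27 kg·m/s)
ΔxΔp = 5.626e-36 J·s

Compare to the minimum allowed value ℏ/2:
ℏ/2 = 5.273e-35 J·s

Since ΔxΔp = 5.626e-36 J·s < 5.273e-35 J·s = ℏ/2,
the measurement violates the uncertainty principle.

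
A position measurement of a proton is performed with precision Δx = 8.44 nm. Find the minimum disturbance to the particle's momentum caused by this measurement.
6.247 × 10^-27 kg·m/s

The uncertainty principle implies that measuring position disturbs momentum:
ΔxΔp ≥ ℏ/2

When we measure position with precision Δx, we necessarily introduce a momentum uncertainty:
Δp ≥ ℏ/(2Δx)
Δp_min = (1.055e-34 J·s) / (2 × 8.440e-09 m)
Δp_min = 6.247e-27 kg·m/s

The more precisely we measure position, the greater the momentum disturbance.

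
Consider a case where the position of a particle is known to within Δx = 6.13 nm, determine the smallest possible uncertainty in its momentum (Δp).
8.602 × 10^-27 kg·m/s

Using the Heisenberg uncertainty principle:
ΔxΔp ≥ ℏ/2

The minimum uncertainty in momentum is:
Δp_min = ℏ/(2Δx)
Δp_min = (1.055e-34 J·s) / (2 × 6.130e-09 m)
Δp_min = 8.602e-27 kg·m/s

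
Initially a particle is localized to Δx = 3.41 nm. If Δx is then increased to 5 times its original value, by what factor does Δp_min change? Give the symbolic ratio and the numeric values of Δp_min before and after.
Original Δp_min = 1.546 × 10^-26 kg·m/s; new Δp'_min = 3.093 × 10^-27 kg·m/s; ratio Δp'_min/Δp_min = 1/5.

From the uncertainty principle ΔxΔp ≥ ℏ/2, the minimum momentum uncertainty is Δp_min = ℏ/(2Δx).

Original (Δx = 3.41 nm = 3.410e-09 m):
Δp_min = (1.055e-34 J·s)/(2 × 3.410e-09 m) = 1.546e-26 kg·m/s

When Δx → 5Δx:
Δp'_min = ℏ/(2 × 5Δx) = (1/5) × ℏ/(2Δx) = (1/5) × Δp_min
Δp'_min = 1/5 × 1.546e-26 kg·m/s = 3.093e-27 kg·m/s

Since Δp_min ∝ 1/Δx, when Δx is increased to 5 times its original value, Δp_min decreases to 1/5 of its original value.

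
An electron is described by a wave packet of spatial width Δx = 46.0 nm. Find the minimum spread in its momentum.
1.146 × 10^-27 kg·m/s

For a wave packet, the spatial width Δx and momentum spread Δp are related by the uncertainty principle:
ΔxΔp ≥ ℏ/2

The minimum momentum spread is:
Δp_min = ℏ/(2Δx)
Δp_min = (1.055e-34 J·s) / (2 × 4.600e-08 m)
Δp_min = 1.146e-27 kg·m/s

A wave packet cannot have both a well-defined position and well-defined momentum.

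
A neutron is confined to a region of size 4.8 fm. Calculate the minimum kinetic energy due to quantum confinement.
224.840 keV

Using the uncertainty principle:

1. Position uncertainty: Δx ≈ 4.800e-15 m
2. Minimum momentum uncertainty: Δp = ℏ/(2Δx) = 1.099e-20 kg·m/s
3. Minimum kinetic energy:
   KE = (Δp)²/(2m) = (1.099e-20)²/(2 × 1.675e-27 kg)
   KE = 3.602e-14 J = 224.840 keV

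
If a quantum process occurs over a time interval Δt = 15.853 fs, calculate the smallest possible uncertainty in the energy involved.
20.760 meV

Using the energy-time uncertainty principle:
ΔEΔt ≥ ℏ/2

The minimum uncertainty in energy is:
ΔE_min = ℏ/(2Δt)
ΔE_min = (1.055e-34 J·s) / (2 × 1.585e-14 s)
ΔE_min = 3.326e-21 J = 20.760 meV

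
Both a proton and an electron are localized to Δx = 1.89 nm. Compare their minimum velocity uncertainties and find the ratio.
The electron has the larger minimum velocity uncertainty, by a ratio of 1836.2.

For both particles, Δp_min = ℏ/(2Δx) = 2.790e-26 kg·m/s (same for both).

The velocity uncertainty is Δv = Δp/m:
- proton: Δv = 2.790e-26 / 1.673e-27 = 1.668e+01 m/s = 16.680 m/s
- electron: Δv = 2.790e-26 / 9.109e-31 = 3.063e+04 m/s = 30.626 km/s

Ratio: 3.063e+04 / 1.668e+01 = 1836.2

The lighter particle has larger velocity uncertainty because Δv ∝ 1/m.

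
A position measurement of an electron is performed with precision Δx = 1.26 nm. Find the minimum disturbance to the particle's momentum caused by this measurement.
4.185 × 10^-26 kg·m/s

The uncertainty principle implies that measuring position disturbs momentum:
ΔxΔp ≥ ℏ/2

When we measure position with precision Δx, we necessarily introduce a momentum uncertainty:
Δp ≥ ℏ/(2Δx)
Δp_min = (1.055e-34 J·s) / (2 × 1.260e-09 m)
Δp_min = 4.185e-26 kg·m/s

The more precisely we measure position, the greater the momentum disturbance.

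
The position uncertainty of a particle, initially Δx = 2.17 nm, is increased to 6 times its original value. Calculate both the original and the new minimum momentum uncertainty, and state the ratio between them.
Original Δp_min = 2.430 × 10^-26 kg·m/s; new Δp'_min = 4.050 × 10^-27 kg·m/s; ratio Δp'_min/Δp_min = 1/6.

From the uncertainty principle ΔxΔp ≥ ℏ/2, the minimum momentum uncertainty is Δp_min = ℏ/(2Δx).

Original (Δx = 2.17 nm = 2.170e-09 m):
Δp_min = (1.055e-34 J·s)/(2 × 2.170e-09 m) = 2.430e-26 kg·m/s

When Δx → 6Δx:
Δp'_min = ℏ/(2 × 6Δx) = (1/6) × ℏ/(2Δx) = (1/6) × Δp_min
Δp'_min = 1/6 × 2.430e-26 kg·m/s = 4.050e-27 kg·m/s

Since Δp_min ∝ 1/Δx, when Δx is increased to 6 times its original value, Δp_min decreases to 1/6 of its original value.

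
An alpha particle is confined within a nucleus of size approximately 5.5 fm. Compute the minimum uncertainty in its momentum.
9.587 × 10^-21 kg·m/s

Using the Heisenberg uncertainty principle:
ΔxΔp ≥ ℏ/2

With Δx ≈ L = 5.500e-15 m (the confinement size):
Δp_min = ℏ/(2Δx)
Δp_min = (1.055e-34 J·s) / (2 × 5.500e-15 m)
Δp_min = 9.587e-21 kg·m/s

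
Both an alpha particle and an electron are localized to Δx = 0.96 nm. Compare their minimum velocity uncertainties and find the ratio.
The electron has the larger minimum velocity uncertainty, by a ratio of 7294.3.

For both particles, Δp_min = ℏ/(2Δx) = 5.493e-26 kg·m/s (same for both).

The velocity uncertainty is Δv = Δp/m:
- alpha particle: Δv = 5.493e-26 / 6.645e-27 = 8.266e+00 m/s = 8.266 m/s
- electron: Δv = 5.493e-26 / 9.109e-31 = 6.030e+04 m/s = 60.296 km/s

Ratio: 6.030e+04 / 8.266e+00 = 7294.3

The lighter particle has larger velocity uncertainty because Δv ∝ 1/m.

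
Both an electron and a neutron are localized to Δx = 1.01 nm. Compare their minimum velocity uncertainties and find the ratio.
The electron has the larger minimum velocity uncertainty, by a ratio of 1838.7.

For both particles, Δp_min = ℏ/(2Δx) = 5.221e-26 kg·m/s (same for both).

The velocity uncertainty is Δv = Δp/m:
- electron: Δv = 5.221e-26 / 9.109e-31 = 5.731e+04 m/s = 57.311 km/s
- neutron: Δv = 5.221e-26 / 1.675e-27 = 3.117e+01 m/s = 31.169 m/s

Ratio: 5.731e+04 / 3.117e+01 = 1838.7

The lighter particle has larger velocity uncertainty because Δv ∝ 1/m.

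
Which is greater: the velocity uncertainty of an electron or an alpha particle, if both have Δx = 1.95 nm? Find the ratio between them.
The electron has the larger minimum velocity uncertainty, by a ratio of 7294.3.

For both particles, Δp_min = ℏ/(2Δx) = 2.704e-26 kg·m/s (same for both).

The velocity uncertainty is Δv = Δp/m:
- electron: Δv = 2.704e-26 / 9.109e-31 = 2.968e+04 m/s = 29.684 km/s
- alpha particle: Δv = 2.704e-26 / 6.645e-27 = 4.069e+00 m/s = 4.069 m/s

Ratio: 2.968e+04 / 4.069e+00 = 7294.3

The lighter particle has larger velocity uncertainty because Δv ∝ 1/m.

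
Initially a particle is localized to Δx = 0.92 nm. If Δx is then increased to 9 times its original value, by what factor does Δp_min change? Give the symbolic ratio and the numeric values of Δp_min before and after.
Original Δp_min = 5.731 × 10^-26 kg·m/s; new Δp'_min = 6.368 × 10^-27 kg·m/s; ratio Δp'_min/Δp_min = 1/9.

From the uncertainty principle ΔxΔp ≥ ℏ/2, the minimum momentum uncertainty is Δp_min = ℏ/(2Δx).

Original (Δx = 0.92 nm = 9.200e-10 m):
Δp_min = (1.055e-34 J·s)/(2 × 9.200e-10 m) = 5.731e-26 kg·m/s

When Δx → 9Δx:
Δp'_min = ℏ/(2 × 9Δx) = (1/9) × ℏ/(2Δx) = (1/9) × Δp_min
Δp'_min = 1/9 × 5.731e-26 kg·m/s = 6.368e-27 kg·m/s

Since Δp_min ∝ 1/Δx, when Δx is increased to 9 times its original value, Δp_min decreases to 1/9 of its original value.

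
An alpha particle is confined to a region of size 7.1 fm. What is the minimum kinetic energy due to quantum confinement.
25.904 keV

Using the uncertainty principle:

1. Position uncertainty: Δx ≈ 7.100e-15 m
2. Minimum momentum uncertainty: Δp = ℏ/(2Δx) = 7.427e-21 kg·m/s
3. Minimum kinetic energy:
   KE = (Δp)²/(2m) = (7.427e-21)²/(2 × 6.645e-27 kg)
   KE = 4.150e-15 J = 25.904 keV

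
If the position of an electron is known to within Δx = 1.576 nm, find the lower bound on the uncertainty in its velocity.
36.728 km/s

Using the Heisenberg uncertainty principle and Δp = mΔv:
ΔxΔp ≥ ℏ/2
Δx(mΔv) ≥ ℏ/2

The minimum uncertainty in velocity is:
Δv_min = ℏ/(2mΔx)
Δv_min = (1.055e-34 J·s) / (2 × 9.109e-31 kg × 1.576e-09 m)
Δv_min = 3.673e+04 m/s = 36.728 km/s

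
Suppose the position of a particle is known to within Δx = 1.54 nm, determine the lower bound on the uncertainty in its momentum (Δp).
3.424 × 10^-26 kg·m/s

Using the Heisenberg uncertainty principle:
ΔxΔp ≥ ℏ/2

The minimum uncertainty in momentum is:
Δp_min = ℏ/(2Δx)
Δp_min = (1.055e-34 J·s) / (2 × 1.540e-09 m)
Δp_min = 3.424e-26 kg·m/s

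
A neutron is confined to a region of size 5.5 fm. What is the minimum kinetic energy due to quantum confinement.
171.250 keV

Using the uncertainty principle:

1. Position uncertainty: Δx ≈ 5.500e-15 m
2. Minimum momentum uncertainty: Δp = ℏ/(2Δx) = 9.587e-21 kg·m/s
3. Minimum kinetic energy:
   KE = (Δp)²/(2m) = (9.587e-21)²/(2 × 1.675e-27 kg)
   KE = 2.744e-14 J = 171.250 keV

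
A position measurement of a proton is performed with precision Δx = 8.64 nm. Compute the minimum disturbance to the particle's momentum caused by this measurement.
6.103 × 10^-27 kg·m/s

The uncertainty principle implies that measuring position disturbs momentum:
ΔxΔp ≥ ℏ/2

When we measure position with precision Δx, we necessarily introduce a momentum uncertainty:
Δp ≥ ℏ/(2Δx)
Δp_min = (1.055e-34 J·s) / (2 × 8.640e-09 m)
Δp_min = 6.103e-27 kg·m/s

The more precisely we measure position, the greater the momentum disturbance.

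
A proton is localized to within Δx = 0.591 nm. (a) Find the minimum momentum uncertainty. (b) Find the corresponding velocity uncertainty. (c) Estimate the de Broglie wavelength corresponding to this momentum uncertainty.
(a) Δp_min = 8.922 × 10^-26 kg·m/s
(b) Δv_min = 53.341 m/s
(c) λ_dB = 7.427 nm

Step-by-step:

(a) From the uncertainty principle:
Δp_min = ℏ/(2Δx) = (1.055e-34 J·s)/(2 × 5.910e-10 m) = 8.922e-26 kg·m/s

(b) The velocity uncertainty:
Δv = Δp/m = (8.922e-26 kg·m/s)/(1.673e-27 kg) = 5.334e+01 m/s = 53.341 m/s

(c) The de Broglie wavelength for this momentum:
λ = h/p = (6.626e-34 J·s)/(8.922e-26 kg·m/s) = 7.427e-09 m = 7.427 nm

Note: The de Broglie wavelength is comparable to the localization size, as expected from wave-particle duality.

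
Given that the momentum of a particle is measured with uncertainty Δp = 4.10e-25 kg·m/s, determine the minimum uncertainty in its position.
128.606 pm

Using the Heisenberg uncertainty principle:
ΔxΔp ≥ ℏ/2

The minimum uncertainty in position is:
Δx_min = ℏ/(2Δp)
Δx_min = (1.055e-34 J·s) / (2 × 4.100e-25 kg·m/s)
Δx_min = 1.286e-10 m = 128.606 pm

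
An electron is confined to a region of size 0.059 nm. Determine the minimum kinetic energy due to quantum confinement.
2.736 eV

Using the uncertainty principle:

1. Position uncertainty: Δx ≈ 5.900e-11 m
2. Minimum momentum uncertainty: Δp = ℏ/(2Δx) = 8.937e-25 kg·m/s
3. Minimum kinetic energy:
   KE = (Δp)²/(2m) = (8.937e-25)²/(2 × 9.109e-31 kg)
   KE = 4.384e-19 J = 2.736 eV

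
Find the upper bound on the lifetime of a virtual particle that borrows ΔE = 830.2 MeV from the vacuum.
3.964 × 10^-25 s

Using the energy-time uncertainty principle:
ΔEΔt ≥ ℏ/2

For a virtual particle borrowing energy ΔE, the maximum lifetime is:
Δt_max = ℏ/(2ΔE)

Converting energy:
ΔE = 830.2 MeV = 1.330e-10 J

Δt_max = (1.055e-34 J·s) / (2 × 1.330e-10 J)
Δt_max = 3.964e-25 s = 3.964 × 10^-25 s

Virtual particles with higher borrowed energy exist for shorter times.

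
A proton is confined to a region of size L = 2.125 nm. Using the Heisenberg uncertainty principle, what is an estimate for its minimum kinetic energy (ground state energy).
1.149 μeV

Using the uncertainty principle to estimate ground state energy:

1. The position uncertainty is approximately the confinement size:
   Δx ≈ L = 2.125e-09 m

2. From ΔxΔp ≥ ℏ/2, the minimum momentum uncertainty is:
   Δp ≈ ℏ/(2L) = 2.481e-26 kg·m/s

3. The kinetic energy is approximately:
   KE ≈ (Δp)²/(2m) = (2.481e-26)²/(2 × 1.673e-27 kg)
   KE ≈ 1.841e-25 J = 1.149 μeV

This is an order-of-magnitude estimate of the ground state energy.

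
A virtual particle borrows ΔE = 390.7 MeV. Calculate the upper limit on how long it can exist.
8.423 × 10^-25 s

Using the energy-time uncertainty principle:
ΔEΔt ≥ ℏ/2

For a virtual particle borrowing energy ΔE, the maximum lifetime is:
Δt_max = ℏ/(2ΔE)

Converting energy:
ΔE = 390.7 MeV = 6.260e-11 J

Δt_max = (1.055e-34 J·s) / (2 × 6.260e-11 J)
Δt_max = 8.423e-25 s = 8.423 × 10^-25 s

Virtual particles with higher borrowed energy exist for shorter times.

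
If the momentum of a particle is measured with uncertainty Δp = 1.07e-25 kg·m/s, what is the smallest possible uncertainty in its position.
492.791 pm

Using the Heisenberg uncertainty principle:
ΔxΔp ≥ ℏ/2

The minimum uncertainty in position is:
Δx_min = ℏ/(2Δp)
Δx_min = (1.055e-34 J·s) / (2 × 1.070e-25 kg·m/s)
Δx_min = 4.928e-10 m = 492.791 pm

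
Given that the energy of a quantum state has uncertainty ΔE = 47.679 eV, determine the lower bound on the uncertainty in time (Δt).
6.903 as

Using the energy-time uncertainty principle:
ΔEΔt ≥ ℏ/2

The minimum uncertainty in time is:
Δt_min = ℏ/(2ΔE)
Δt_min = (1.055e-34 J·s) / (2 × 7.639e-18 J)
Δt_min = 6.903e-18 s = 6.903 as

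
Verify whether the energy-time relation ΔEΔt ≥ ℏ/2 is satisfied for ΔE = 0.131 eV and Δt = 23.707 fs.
Yes, it satisfies the uncertainty relation.

Calculate the product ΔEΔt:
ΔE = 0.131 eV = 2.099e-20 J
ΔEΔt = (2.099e-20 J) × (2.371e-14 s)
ΔEΔt = 4.976e-34 J·s

Compare to the minimum allowed value ℏ/2:
ℏ/2 = 5.273e-35 J·s

Since ΔEΔt = 4.976e-34 J·s ≥ 5.273e-35 J·s = ℏ/2,
this satisfies the uncertainty relation.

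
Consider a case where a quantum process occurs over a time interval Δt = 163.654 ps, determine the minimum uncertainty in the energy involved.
2.011 μeV

Using the energy-time uncertainty principle:
ΔEΔt ≥ ℏ/2

The minimum uncertainty in energy is:
ΔE_min = ℏ/(2Δt)
ΔE_min = (1.055e-34 J·s) / (2 × 1.637e-10 s)
ΔE_min = 3.222e-25 J = 2.011 μeV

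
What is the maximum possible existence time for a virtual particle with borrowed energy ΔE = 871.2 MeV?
3.778 × 10^-25 s

Using the energy-time uncertainty principle:
ΔEΔt ≥ ℏ/2

For a virtual particle borrowing energy ΔE, the maximum lifetime is:
Δt_max = ℏ/(2ΔE)

Converting energy:
ΔE = 871.2 MeV = 1.396e-10 J

Δt_max = (1.055e-34 J·s) / (2 × 1.396e-10 J)
Δt_max = 3.778e-25 s = 3.778 × 10^-25 s

Virtual particles with higher borrowed energy exist for shorter times.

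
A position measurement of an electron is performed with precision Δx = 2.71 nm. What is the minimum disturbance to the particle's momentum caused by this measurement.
1.946 × 10^-26 kg·m/s

The uncertainty principle implies that measuring position disturbs momentum:
ΔxΔp ≥ ℏ/2

When we measure position with precision Δx, we necessarily introduce a momentum uncertainty:
Δp ≥ ℏ/(2Δx)
Δp_min = (1.055e-34 J·s) / (2 × 2.710e-09 m)
Δp_min = 1.946e-26 kg·m/s

The more precisely we measure position, the greater the momentum disturbance.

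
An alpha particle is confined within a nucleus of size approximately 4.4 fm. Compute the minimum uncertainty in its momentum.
1.198 × 10^-20 kg·m/s

Using the Heisenberg uncertainty principle:
ΔxΔp ≥ ℏ/2

With Δx ≈ L = 4.400e-15 m (the confinement size):
Δp_min = ℏ/(2Δx)
Δp_min = (1.055e-34 J·s) / (2 × 4.400e-15 m)
Δp_min = 1.198e-20 kg·m/s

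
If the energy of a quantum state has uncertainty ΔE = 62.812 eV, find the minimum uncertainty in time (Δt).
5.240 as

Using the energy-time uncertainty principle:
ΔEΔt ≥ ℏ/2

The minimum uncertainty in time is:
Δt_min = ℏ/(2ΔE)
Δt_min = (1.055e-34 J·s) / (2 × 1.006e-17 J)
Δt_min = 5.240e-18 s = 5.240 as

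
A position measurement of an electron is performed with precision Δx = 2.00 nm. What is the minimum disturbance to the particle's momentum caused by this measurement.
2.636 × 10^-26 kg·m/s

The uncertainty principle implies that measuring position disturbs momentum:
ΔxΔp ≥ ℏ/2

When we measure position with precision Δx, we necessarily introduce a momentum uncertainty:
Δp ≥ ℏ/(2Δx)
Δp_min = (1.055e-34 J·s) / (2 × 2.000e-09 m)
Δp_min = 2.636e-26 kg·m/s

The more precisely we measure position, the greater the momentum disturbance.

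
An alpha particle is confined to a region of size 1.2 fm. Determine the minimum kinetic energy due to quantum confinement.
906.811 keV

Using the uncertainty principle:

1. Position uncertainty: Δx ≈ 1.200e-15 m
2. Minimum momentum uncertainty: Δp = ℏ/(2Δx) = 4.394e-20 kg·m/s
3. Minimum kinetic energy:
   KE = (Δp)²/(2m) = (4.394e-20)²/(2 × 6.645e-27 kg)
   KE = 1.453e-13 J = 906.811 keV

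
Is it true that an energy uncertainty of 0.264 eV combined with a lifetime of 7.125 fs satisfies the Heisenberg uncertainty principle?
Yes, it satisfies the uncertainty relation.

Calculate the product ΔEΔt:
ΔE = 0.264 eV = 4.230e-20 J
ΔEΔt = (4.230e-20 J) × (7.125e-15 s)
ΔEΔt = 3.014e-34 J·s

Compare to the minimum allowed value ℏ/2:
ℏ/2 = 5.273e-35 J·s

Since ΔEΔt = 3.014e-34 J·s ≥ 5.273e-35 J·s = ℏ/2,
this satisfies the uncertainty relation.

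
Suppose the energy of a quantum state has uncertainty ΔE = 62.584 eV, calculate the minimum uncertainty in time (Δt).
5.259 as

Using the energy-time uncertainty principle:
ΔEΔt ≥ ℏ/2

The minimum uncertainty in time is:
Δt_min = ℏ/(2ΔE)
Δt_min = (1.055e-34 J·s) / (2 × 1.003e-17 J)
Δt_min = 5.259e-18 s = 5.259 as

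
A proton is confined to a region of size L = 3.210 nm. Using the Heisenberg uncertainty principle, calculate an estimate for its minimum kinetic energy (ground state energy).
503.436 neV

Using the uncertainty principle to estimate ground state energy:

1. The position uncertainty is approximately the confinement size:
   Δx ≈ L = 3.210e-09 m

2. From ΔxΔp ≥ ℏ/2, the minimum momentum uncertainty is:
   Δp ≈ ℏ/(2L) = 1.643e-26 kg·m/s

3. The kinetic energy is approximately:
   KE ≈ (Δp)²/(2m) = (1.643e-26)²/(2 × 1.673e-27 kg)
   KE ≈ 8.066e-26 J = 503.436 neV

This is an order-of-magnitude estimate of the ground state energy.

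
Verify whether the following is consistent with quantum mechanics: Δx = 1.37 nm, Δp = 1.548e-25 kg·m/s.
Yes, it satisfies the uncertainty principle.

Calculate the product ΔxΔp:
ΔxΔp = (1.370e-09 m) × (1.548e-25 kg·m/s)
ΔxΔp = 2.121e-34 J·s

Compare to the minimum allowed value ℏ/2:
ℏ/2 = 5.273e-35 J·s

Since ΔxΔp = 2.121e-34 J·s ≥ 5.273e-35 J·s = ℏ/2,
the measurement satisfies the uncertainty principle.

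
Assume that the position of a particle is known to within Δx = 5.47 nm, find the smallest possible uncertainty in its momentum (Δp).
9.640 × 10^-27 kg·m/s

Using the Heisenberg uncertainty principle:
ΔxΔp ≥ ℏ/2

The minimum uncertainty in momentum is:
Δp_min = ℏ/(2Δx)
Δp_min = (1.055e-34 J·s) / (2 × 5.470e-09 m)
Δp_min = 9.640e-27 kg·m/s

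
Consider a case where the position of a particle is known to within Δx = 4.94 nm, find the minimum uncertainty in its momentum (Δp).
1.067 × 10^-26 kg·m/s

Using the Heisenberg uncertainty principle:
ΔxΔp ≥ ℏ/2

The minimum uncertainty in momentum is:
Δp_min = ℏ/(2Δx)
Δp_min = (1.055e-34 J·s) / (2 × 4.940e-09 m)
Δp_min = 1.067e-26 kg·m/s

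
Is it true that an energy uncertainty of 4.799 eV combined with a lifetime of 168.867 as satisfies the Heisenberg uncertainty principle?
Yes, it satisfies the uncertainty relation.

Calculate the product ΔEΔt:
ΔE = 4.799 eV = 7.689e-19 J
ΔEΔt = (7.689e-19 J) × (1.689e-16 s)
ΔEΔt = 1.298e-34 J·s

Compare to the minimum allowed value ℏ/2:
ℏ/2 = 5.273e-35 J·s

Since ΔEΔt = 1.298e-34 J·s ≥ 5.273e-35 J·s = ℏ/2,
this satisfies the uncertainty relation.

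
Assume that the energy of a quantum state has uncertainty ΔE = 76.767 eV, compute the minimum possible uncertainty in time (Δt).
4.287 as

Using the energy-time uncertainty principle:
ΔEΔt ≥ ℏ/2

The minimum uncertainty in time is:
Δt_min = ℏ/(2ΔE)
Δt_min = (1.055e-34 J·s) / (2 × 1.230e-17 J)
Δt_min = 4.287e-18 s = 4.287 as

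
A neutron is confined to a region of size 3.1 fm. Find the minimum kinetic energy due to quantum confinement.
539.054 keV

Using the uncertainty principle:

1. Position uncertainty: Δx ≈ 3.100e-15 m
2. Minimum momentum uncertainty: Δp = ℏ/(2Δx) = 1.701e-20 kg·m/s
3. Minimum kinetic energy:
   KE = (Δp)²/(2m) = (1.701e-20)²/(2 × 1.675e-27 kg)
   KE = 8.637e-14 J = 539.054 keV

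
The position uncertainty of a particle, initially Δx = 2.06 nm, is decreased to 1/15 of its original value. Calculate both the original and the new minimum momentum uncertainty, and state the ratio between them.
Original Δp_min = 2.560 × 10^-26 kg·m/s; new Δp'_min = 3.839 × 10^-25 kg·m/s; ratio Δp'_min/Δp_min = 15.

From the uncertainty principle ΔxΔp ≥ ℏ/2, the minimum momentum uncertainty is Δp_min = ℏ/(2Δx).

Original (Δx = 2.06 nm = 2.060e-09 m):
Δp_min = (1.055e-34 J·s)/(2 × 2.060e-09 m) = 2.560e-26 kg·m/s

When Δx → (1/15)Δx:
Δp'_min = ℏ/(2 × (1/15)Δx) = 15 × ℏ/(2Δx) = 15 × Δp_min
Δp'_min = 15 × 2.560e-26 kg·m/s = 3.839e-25 kg·m/s

Since Δp_min ∝ 1/Δx, when Δx is decreased to 1/15 of its original value, Δp_min increases to 15 times its original value.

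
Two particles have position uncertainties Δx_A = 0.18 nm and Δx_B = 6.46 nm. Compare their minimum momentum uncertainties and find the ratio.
Particle A has the larger minimum momentum uncertainty, by a factor of 35.89.

For each particle, the minimum momentum uncertainty is Δp_min = ℏ/(2Δx):

Particle A: Δp_A = ℏ/(2×1.800e-10 m) = 2.929e-25 kg·m/s
Particle B: Δp_B = ℏ/(2×6.460e-09 m) = 8.162e-27 kg·m/s

Ratio: Δp_A/Δp_B = 35.89

Since Δp_min ∝ 1/Δx, the particle with smaller position uncertainty (A) has larger momentum uncertainty.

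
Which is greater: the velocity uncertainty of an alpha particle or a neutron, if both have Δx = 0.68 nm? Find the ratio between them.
The neutron has the larger minimum velocity uncertainty, by a ratio of 4.0.

For both particles, Δp_min = ℏ/(2Δx) = 7.754e-26 kg·m/s (same for both).

The velocity uncertainty is Δv = Δp/m:
- alpha particle: Δv = 7.754e-26 / 6.645e-27 = 1.167e+01 m/s = 11.670 m/s
- neutron: Δv = 7.754e-26 / 1.675e-27 = 4.630e+01 m/s = 46.296 m/s

Ratio: 4.630e+01 / 1.167e+01 = 4.0

The lighter particle has larger velocity uncertainty because Δv ∝ 1/m.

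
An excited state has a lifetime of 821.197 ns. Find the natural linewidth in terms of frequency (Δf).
96.904 kHz

Using the energy-time uncertainty principle and E = hf:
ΔEΔt ≥ ℏ/2
hΔf·Δt ≥ ℏ/2

The minimum frequency uncertainty is:
Δf = ℏ/(2hτ) = 1/(4πτ)
Δf = 1/(4π × 8.212e-07 s)
Δf = 9.690e+04 Hz = 96.904 kHz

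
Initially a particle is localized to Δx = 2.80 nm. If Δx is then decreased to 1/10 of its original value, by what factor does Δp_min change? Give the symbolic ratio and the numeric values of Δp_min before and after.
Original Δp_min = 1.883 × 10^-26 kg·m/s; new Δp'_min = 1.883 × 10^-25 kg·m/s; ratio Δp'_min/Δp_min = 10.

From the uncertainty principle ΔxΔp ≥ ℏ/2, the minimum momentum uncertainty is Δp_min = ℏ/(2Δx).

Original (Δx = 2.80 nm = 2.800e-09 m):
Δp_min = (1.055e-34 J·s)/(2 × 2.800e-09 m) = 1.883e-26 kg·m/s

When Δx → (1/10)Δx:
Δp'_min = ℏ/(2 × (1/10)Δx) = 10 × ℏ/(2Δx) = 10 × Δp_min
Δp'_min = 10 × 1.883e-26 kg·m/s = 1.883e-25 kg·m/s

Since Δp_min ∝ 1/Δx, when Δx is decreased to 1/10 of its original value, Δp_min increases to 10 times its original value.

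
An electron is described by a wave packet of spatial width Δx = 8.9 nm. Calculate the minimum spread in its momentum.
5.925 × 10^-27 kg·m/s

For a wave packet, the spatial width Δx and momentum spread Δp are related by the uncertainty principle:
ΔxΔp ≥ ℏ/2

The minimum momentum spread is:
Δp_min = ℏ/(2Δx)
Δp_min = (1.055e-34 J·s) / (2 × 8.900e-09 m)
Δp_min = 5.925e-27 kg·m/s

A wave packet cannot have both a well-defined position and well-defined momentum.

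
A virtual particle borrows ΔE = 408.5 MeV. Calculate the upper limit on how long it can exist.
8.056 × 10^-25 s

Using the energy-time uncertainty principle:
ΔEΔt ≥ ℏ/2

For a virtual particle borrowing energy ΔE, the maximum lifetime is:
Δt_max = ℏ/(2ΔE)

Converting energy:
ΔE = 408.5 MeV = 6.545e-11 J

Δt_max = (1.055e-34 J·s) / (2 × 6.545e-11 J)
Δt_max = 8.056e-25 s = 8.056 × 10^-25 s

Virtual particles with higher borrowed energy exist for shorter times.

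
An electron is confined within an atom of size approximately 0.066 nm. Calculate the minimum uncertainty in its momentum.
7.989 × 10^-25 kg·m/s

Using the Heisenberg uncertainty principle:
ΔxΔp ≥ ℏ/2

With Δx ≈ L = 6.600e-11 m (the confinement size):
Δp_min = ℏ/(2Δx)
Δp_min = (1.055e-34 J·s) / (2 × 6.600e-11 m)
Δp_min = 7.989e-25 kg·m/s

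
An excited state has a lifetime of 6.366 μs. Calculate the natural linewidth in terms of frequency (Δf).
12.500 kHz

Using the energy-time uncertainty principle and E = hf:
ΔEΔt ≥ ℏ/2
hΔf·Δt ≥ ℏ/2

The minimum frequency uncertainty is:
Δf = ℏ/(2hτ) = 1/(4πτ)
Δf = 1/(4π × 6.366e-06 s)
Δf = 1.250e+04 Hz = 12.500 kHz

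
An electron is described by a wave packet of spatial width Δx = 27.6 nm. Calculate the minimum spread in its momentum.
1.910 × 10^-27 kg·m/s

For a wave packet, the spatial width Δx and momentum spread Δp are related by the uncertainty principle:
ΔxΔp ≥ ℏ/2

The minimum momentum spread is:
Δp_min = ℏ/(2Δx)
Δp_min = (1.055e-34 J·s) / (2 × 2.760e-08 m)
Δp_min = 1.910e-27 kg·m/s

A wave packet cannot have both a well-defined position and well-defined momentum.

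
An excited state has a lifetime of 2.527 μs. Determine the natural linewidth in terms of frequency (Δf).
31.491 kHz

Using the energy-time uncertainty principle and E = hf:
ΔEΔt ≥ ℏ/2
hΔf·Δt ≥ ℏ/2

The minimum frequency uncertainty is:
Δf = ℏ/(2hτ) = 1/(4πτ)
Δf = 1/(4π × 2.527e-06 s)
Δf = 3.149e+04 Hz = 31.491 kHz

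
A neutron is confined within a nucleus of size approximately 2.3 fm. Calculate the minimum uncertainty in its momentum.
2.293 × 10^-20 kg·m/s

Using the Heisenberg uncertainty principle:
ΔxΔp ≥ ℏ/2

With Δx ≈ L = 2.300e-15 m (the confinement size):
Δp_min = ℏ/(2Δx)
Δp_min = (1.055e-34 J·s) / (2 × 2.300e-15 m)
Δp_min = 2.293e-20 kg·m/s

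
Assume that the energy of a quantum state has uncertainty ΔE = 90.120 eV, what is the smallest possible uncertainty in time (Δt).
3.652 as

Using the energy-time uncertainty principle:
ΔEΔt ≥ ℏ/2

The minimum uncertainty in time is:
Δt_min = ℏ/(2ΔE)
Δt_min = (1.055e-34 J·s) / (2 × 1.444e-17 J)
Δt_min = 3.652e-18 s = 3.652 as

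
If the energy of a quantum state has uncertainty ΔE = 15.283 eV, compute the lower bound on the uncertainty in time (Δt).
21.534 as

Using the energy-time uncertainty principle:
ΔEΔt ≥ ℏ/2

The minimum uncertainty in time is:
Δt_min = ℏ/(2ΔE)
Δt_min = (1.055e-34 J·s) / (2 × 2.449e-18 J)
Δt_min = 2.153e-17 s = 21.534 as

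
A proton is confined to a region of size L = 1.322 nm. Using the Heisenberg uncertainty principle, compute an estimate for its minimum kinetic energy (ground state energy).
2.968 μeV

Using the uncertainty principle to estimate ground state energy:

1. The position uncertainty is approximately the confinement size:
   Δx ≈ L = 1.322e-09 m

2. From ΔxΔp ≥ ℏ/2, the minimum momentum uncertainty is:
   Δp ≈ ℏ/(2L) = 3.989e-26 kg·m/s

3. The kinetic energy is approximately:
   KE ≈ (Δp)²/(2m) = (3.989e-26)²/(2 × 1.673e-27 kg)
   KE ≈ 4.756e-25 J = 2.968 μeV

This is an order-of-magnitude estimate of the ground state energy.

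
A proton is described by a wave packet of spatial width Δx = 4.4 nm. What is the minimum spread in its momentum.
1.198 × 10^-26 kg·m/s

For a wave packet, the spatial width Δx and momentum spread Δp are related by the uncertainty principle:
ΔxΔp ≥ ℏ/2

The minimum momentum spread is:
Δp_min = ℏ/(2Δx)
Δp_min = (1.055e-34 J·s) / (2 × 4.400e-09 m)
Δp_min = 1.198e-26 kg·m/s

A wave packet cannot have both a well-defined position and well-defined momentum.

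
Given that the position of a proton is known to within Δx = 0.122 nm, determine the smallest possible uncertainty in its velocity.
258.398 m/s

Using the Heisenberg uncertainty principle and Δp = mΔv:
ΔxΔp ≥ ℏ/2
Δx(mΔv) ≥ ℏ/2

The minimum uncertainty in velocity is:
Δv_min = ℏ/(2mΔx)
Δv_min = (1.055e-34 J·s) / (2 × 1.673e-27 kg × 1.220e-10 m)
Δv_min = 2.584e+02 m/s = 258.398 m/s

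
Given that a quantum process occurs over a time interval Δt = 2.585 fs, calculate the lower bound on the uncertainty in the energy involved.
127.314 meV

Using the energy-time uncertainty principle:
ΔEΔt ≥ ℏ/2

The minimum uncertainty in energy is:
ΔE_min = ℏ/(2Δt)
ΔE_min = (1.055e-34 J·s) / (2 × 2.585e-15 s)
ΔE_min = 2.040e-20 J = 127.314 meV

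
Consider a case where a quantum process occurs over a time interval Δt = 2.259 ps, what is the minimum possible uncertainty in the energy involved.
145.687 μeV

Using the energy-time uncertainty principle:
ΔEΔt ≥ ℏ/2

The minimum uncertainty in energy is:
ΔE_min = ℏ/(2Δt)
ΔE_min = (1.055e-34 J·s) / (2 × 2.259e-12 s)
ΔE_min = 2.334e-23 J = 145.687 μeV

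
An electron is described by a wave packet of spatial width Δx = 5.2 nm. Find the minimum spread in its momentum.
1.014 × 10^-26 kg·m/s

For a wave packet, the spatial width Δx and momentum spread Δp are related by the uncertainty principle:
ΔxΔp ≥ ℏ/2

The minimum momentum spread is:
Δp_min = ℏ/(2Δx)
Δp_min = (1.055e-34 J·s) / (2 × 5.200e-09 m)
Δp_min = 1.014e-26 kg·m/s

A wave packet cannot have both a well-defined position and well-defined momentum.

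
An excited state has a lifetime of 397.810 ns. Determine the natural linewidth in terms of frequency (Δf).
200.039 kHz

Using the energy-time uncertainty principle and E = hf:
ΔEΔt ≥ ℏ/2
hΔf·Δt ≥ ℏ/2

The minimum frequency uncertainty is:
Δf = ℏ/(2hτ) = 1/(4πτ)
Δf = 1/(4π × 3.978e-07 s)
Δf = 2.000e+05 Hz = 200.039 kHz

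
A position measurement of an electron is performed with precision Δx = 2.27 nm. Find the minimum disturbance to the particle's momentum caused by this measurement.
2.323 × 10^-26 kg·m/s

The uncertainty principle implies that measuring position disturbs momentum:
ΔxΔp ≥ ℏ/2

When we measure position with precision Δx, we necessarily introduce a momentum uncertainty:
Δp ≥ ℏ/(2Δx)
Δp_min = (1.055e-34 J·s) / (2 × 2.270e-09 m)
Δp_min = 2.323e-26 kg·m/s

The more precisely we measure position, the greater the momentum disturbance.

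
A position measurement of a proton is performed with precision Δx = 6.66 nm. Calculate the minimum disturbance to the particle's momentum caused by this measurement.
7.917 × 10^-27 kg·m/s

The uncertainty principle implies that measuring position disturbs momentum:
ΔxΔp ≥ ℏ/2

When we measure position with precision Δx, we necessarily introduce a momentum uncertainty:
Δp ≥ ℏ/(2Δx)
Δp_min = (1.055e-34 J·s) / (2 × 6.660e-09 m)
Δp_min = 7.917e-27 kg·m/s

The more precisely we measure position, the greater the momentum disturbance.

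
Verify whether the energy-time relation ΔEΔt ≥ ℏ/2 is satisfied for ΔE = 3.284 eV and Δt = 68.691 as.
No, it violates the uncertainty relation.

Calculate the product ΔEΔt:
ΔE = 3.284 eV = 5.262e-19 J
ΔEΔt = (5.262e-19 J) × (6.869e-17 s)
ΔEΔt = 3.614e-35 J·s

Compare to the minimum allowed value ℏ/2:
ℏ/2 = 5.273e-35 J·s

Since ΔEΔt = 3.614e-35 J·s < 5.273e-35 J·s = ℏ/2,
this violates the uncertainty relation.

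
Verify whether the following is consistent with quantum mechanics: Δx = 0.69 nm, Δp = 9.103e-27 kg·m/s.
No, it violates the uncertainty principle (impossible measurement).

Calculate the product ΔxΔp:
ΔxΔp = (6.900e-10 m) × (9.103e-27 kg·m/s)
ΔxΔp = 6.281e-36 J·s

Compare to the minimum allowed value ℏ/2:
ℏ/2 = 5.273e-35 J·s

Since ΔxΔp = 6.281e-36 J·s < 5.273e-35 J·s = ℏ/2,
the measurement violates the uncertainty principle.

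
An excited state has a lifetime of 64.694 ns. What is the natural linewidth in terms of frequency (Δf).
1.230 MHz

Using the energy-time uncertainty principle and E = hf:
ΔEΔt ≥ ℏ/2
hΔf·Δt ≥ ℏ/2

The minimum frequency uncertainty is:
Δf = ℏ/(2hτ) = 1/(4πτ)
Δf = 1/(4π × 6.469e-08 s)
Δf = 1.230e+06 Hz = 1.230 MHz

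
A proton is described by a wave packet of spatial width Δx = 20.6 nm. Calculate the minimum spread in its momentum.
2.560 × 10^-27 kg·m/s

For a wave packet, the spatial width Δx and momentum spread Δp are related by the uncertainty principle:
ΔxΔp ≥ ℏ/2

The minimum momentum spread is:
Δp_min = ℏ/(2Δx)
Δp_min = (1.055e-34 J·s) / (2 × 2.060e-08 m)
Δp_min = 2.560e-27 kg·m/s

A wave packet cannot have both a well-defined position and well-defined momentum.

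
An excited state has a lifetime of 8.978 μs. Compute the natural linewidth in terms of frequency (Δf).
8.864 kHz

Using the energy-time uncertainty principle and E = hf:
ΔEΔt ≥ ℏ/2
hΔf·Δt ≥ ℏ/2

The minimum frequency uncertainty is:
Δf = ℏ/(2hτ) = 1/(4πτ)
Δf = 1/(4π × 8.978e-06 s)
Δf = 8.864e+03 Hz = 8.864 kHz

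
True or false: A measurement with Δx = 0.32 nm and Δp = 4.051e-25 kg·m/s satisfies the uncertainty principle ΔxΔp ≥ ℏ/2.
Yes, it satisfies the uncertainty principle.

Calculate the product ΔxΔp:
ΔxΔp = (3.200e-10 m) × (4.051e-25 kg·m/s)
ΔxΔp = 1.296e-34 J·s

Compare to the minimum allowed value ℏ/2:
ℏ/2 = 5.273e-35 J·s

Since ΔxΔp = 1.296e-34 J·s ≥ 5.273e-35 J·s = ℏ/2,
the measurement satisfies the uncertainty principle.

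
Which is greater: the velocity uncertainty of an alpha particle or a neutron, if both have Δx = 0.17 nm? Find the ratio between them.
The neutron has the larger minimum velocity uncertainty, by a ratio of 4.0.

For both particles, Δp_min = ℏ/(2Δx) = 3.102e-25 kg·m/s (same for both).

The velocity uncertainty is Δv = Δp/m:
- alpha particle: Δv = 3.102e-25 / 6.645e-27 = 4.668e+01 m/s = 46.679 m/s
- neutron: Δv = 3.102e-25 / 1.675e-27 = 1.852e+02 m/s = 185.183 m/s

Ratio: 1.852e+02 / 4.668e+01 = 4.0

The lighter particle has larger velocity uncertainty because Δv ∝ 1/m.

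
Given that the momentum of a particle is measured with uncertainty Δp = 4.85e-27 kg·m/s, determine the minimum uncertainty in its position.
10.872 nm

Using the Heisenberg uncertainty principle:
ΔxΔp ≥ ℏ/2

The minimum uncertainty in position is:
Δx_min = ℏ/(2Δp)
Δx_min = (1.055e-34 J·s) / (2 × 4.850e-27 kg·m/s)
Δx_min = 1.087e-08 m = 10.872 nm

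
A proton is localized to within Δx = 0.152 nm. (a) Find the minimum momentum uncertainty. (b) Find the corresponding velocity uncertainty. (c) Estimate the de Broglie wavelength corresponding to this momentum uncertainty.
(a) Δp_min = 3.469 × 10^-25 kg·m/s
(b) Δv_min = 207.398 m/s
(c) λ_dB = 1.910 nm

Step-by-step:

(a) From the uncertainty principle:
Δp_min = ℏ/(2Δx) = (1.055e-34 J·s)/(2 × 1.520e-10 m) = 3.469e-25 kg·m/s

(b) The velocity uncertainty:
Δv = Δp/m = (3.469e-25 kg·m/s)/(1.673e-27 kg) = 2.074e+02 m/s = 207.398 m/s

(c) The de Broglie wavelength for this momentum:
λ = h/p = (6.626e-34 J·s)/(3.469e-25 kg·m/s) = 1.910e-09 m = 1.910 nm

Note: The de Broglie wavelength is comparable to the localization size, as expected from wave-particle duality.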